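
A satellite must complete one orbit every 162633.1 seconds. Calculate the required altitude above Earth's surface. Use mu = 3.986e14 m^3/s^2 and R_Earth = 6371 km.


T = 162633.1 s
r = (mu*T^2/(4*pi^2))^(1/3) = (3.986e14 * 162633.1^2 / (4*pi^2))^(1/3)
r = 6.4396927e+07 m = 64396.9274 km
alt = r - R_E = 64396.9274 - 6371 = 58025.9274 km

58025.9274 km


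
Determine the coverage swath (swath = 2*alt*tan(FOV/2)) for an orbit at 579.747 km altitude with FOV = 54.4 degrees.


FOV = 54.4 deg = 0.9494591 rad
swath = 2 * alt * tan(FOV/2) = 2 * 579.747 * tan(0.4747296)
swath = 2 * 579.747 * 0.5139302
swath = 595.8990 km

595.8990 km


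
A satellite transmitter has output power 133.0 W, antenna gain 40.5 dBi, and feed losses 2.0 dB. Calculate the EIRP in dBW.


Pt = 133.0 W = 21.2385 dBW
EIRP = Pt_dBW + Gt - losses = 21.2385 + 40.5 - 2.0 = 59.7385 dBW

59.7385 dBW


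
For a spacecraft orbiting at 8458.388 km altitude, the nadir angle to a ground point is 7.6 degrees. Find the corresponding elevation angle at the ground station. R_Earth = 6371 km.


r = R_E + alt = 14829.3880 km
Law of sines in the satellite / Earth-center / ground-point triangle:
  sin(nadir)/R_E = sin(90 + el)/r  =>  cos(el) = (r/R_E)*sin(nadir)
cos(el) = (14829.3880 / 6371.0000) * sin(7.6 deg) = 0.3078451
el = arccos(0.3078451) = 72.0706 deg
(Earth-central angle = 90 - nadir - el = 10.3294 deg)

72.0706 degrees


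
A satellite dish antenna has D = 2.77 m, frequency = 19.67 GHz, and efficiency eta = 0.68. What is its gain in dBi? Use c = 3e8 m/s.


lambda = c/f = 3e8 / 1.967e+10 = 0.01525165 m
G = eta*(pi*D/lambda)^2 = 0.68*(pi*2.77/0.01525165)^2
G = 221377.9730 (linear)
G = 10*log10(221377.9730) = 53.4513 dBi

53.4513 dBi


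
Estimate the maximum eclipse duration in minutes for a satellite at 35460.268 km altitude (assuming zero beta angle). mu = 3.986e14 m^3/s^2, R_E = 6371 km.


r = 41831.2680 km
T = 1419.0951 min
Eclipse fraction = arcsin(R_E/r)/pi = arcsin(6371.0000/41831.2680)/pi
= arcsin(0.1523023)/pi = 0.04866875
Eclipse duration = 0.04866875 * 1419.0951 = 69.0656 min

69.0656 minutes


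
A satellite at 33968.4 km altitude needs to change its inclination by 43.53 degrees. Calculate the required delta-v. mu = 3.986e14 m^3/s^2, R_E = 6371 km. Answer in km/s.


r = 40339.4000 km = 4.03394e+07 m
V = sqrt(mu/r) = 3143.4310 m/s
di = 43.53 deg = 0.7597418 rad
dV = 2*V*sin(di/2) = 2*3143.4310*sin(0.3798709)
dV = 2331.1721 m/s = 2.3312 km/s

2.3312 km/s


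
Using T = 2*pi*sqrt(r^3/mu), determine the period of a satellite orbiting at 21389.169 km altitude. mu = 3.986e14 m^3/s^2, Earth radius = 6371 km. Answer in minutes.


r = 27760.1690 km = 2.7760169e+07 m
T = 2*pi*sqrt(r^3/mu) = 2*pi*sqrt(2.1392735e+22 / 3.986e14)
T = 46030.3609 s = 767.1727 min

767.1727 minutes


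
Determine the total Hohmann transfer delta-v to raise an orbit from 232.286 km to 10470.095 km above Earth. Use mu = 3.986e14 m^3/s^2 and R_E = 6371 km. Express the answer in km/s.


r1 = 6603.2860 km = 6.603286e+06 m
r2 = 16841.0950 km = 1.6841095e+07 m
dv1 = sqrt(mu/r1)*(sqrt(2*r2/(r1+r2)) - 1) = 1543.1462 m/s
dv2 = sqrt(mu/r2)*(1 - sqrt(2*r1/(r1+r2))) = 1213.6094 m/s
total dv = |dv1| + |dv2| = 1543.1462 + 1213.6094 = 2756.7556 m/s = 2.7568 km/s

2.7568 km/s


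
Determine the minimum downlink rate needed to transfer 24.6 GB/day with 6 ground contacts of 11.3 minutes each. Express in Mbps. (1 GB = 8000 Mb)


total contact time = 6 * 11.3 * 60 = 4068.0000 s
data = 24.6 GB = 196800.0000 Mb
rate = 196800.0000 / 4068.0000 = 48.3776 Mbps

48.3776 Mbps


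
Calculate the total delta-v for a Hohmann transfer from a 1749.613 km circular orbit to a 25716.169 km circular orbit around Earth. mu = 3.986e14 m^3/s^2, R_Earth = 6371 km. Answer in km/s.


r1 = 8120.6130 km = 8.120613e+06 m
r2 = 32087.1690 km = 3.2087169e+07 m
dv1 = sqrt(mu/r1)*(sqrt(2*r2/(r1+r2)) - 1) = 1845.0874 m/s
dv2 = sqrt(mu/r2)*(1 - sqrt(2*r1/(r1+r2))) = 1284.4962 m/s
total dv = |dv1| + |dv2| = 1845.0874 + 1284.4962 = 3129.5836 m/s = 3.1296 km/s

3.1296 km/s


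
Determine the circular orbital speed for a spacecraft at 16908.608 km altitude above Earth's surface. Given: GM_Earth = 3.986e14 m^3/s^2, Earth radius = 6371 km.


r = R_E + alt = 6371.0 + 16908.608 = 23279.6080 km = 2.3279608e+07 m
v = sqrt(mu/r) = sqrt(3.986e14 / 2.3279608e+07) = 4137.9079 m/s = 4.1379 km/s

4.1379 km/s


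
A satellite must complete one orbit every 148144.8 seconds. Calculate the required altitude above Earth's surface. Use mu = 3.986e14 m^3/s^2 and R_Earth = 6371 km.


T = 148144.8 s
r = (mu*T^2/(4*pi^2))^(1/3) = (3.986e14 * 148144.8^2 / (4*pi^2))^(1/3)
r = 6.0513201e+07 m = 60513.2011 km
alt = r - R_E = 60513.2011 - 6371 = 54142.2011 km

54142.2011 km


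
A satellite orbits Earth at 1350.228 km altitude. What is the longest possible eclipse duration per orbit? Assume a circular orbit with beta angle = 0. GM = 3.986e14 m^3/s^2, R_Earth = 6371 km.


r = 7721.2280 km
T = 112.5355 min
Eclipse fraction = arcsin(R_E/r)/pi = arcsin(6371.0000/7721.2280)/pi
= arcsin(0.8251278)/pi = 0.308897
Eclipse duration = 0.308897 * 112.5355 = 34.7619 min

34.7619 minutes


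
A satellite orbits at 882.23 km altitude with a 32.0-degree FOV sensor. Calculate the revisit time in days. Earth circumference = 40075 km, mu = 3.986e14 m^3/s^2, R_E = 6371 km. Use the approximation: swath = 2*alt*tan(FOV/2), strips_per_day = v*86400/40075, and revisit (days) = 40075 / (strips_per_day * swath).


swath = 2*882.23*tan(0.2792527) = 505.9508 km
v = sqrt(mu/r) = 7413.1523 m/s = 7.4132 km/s
strips/day = v*86400/40075 = 7.4132*86400/40075 = 15.9824
coverage/day = strips * swath = 15.9824 * 505.9508 = 8086.3287 km
revisit = 40075 / 8086.3287 = 4.9559 days

4.9559 days


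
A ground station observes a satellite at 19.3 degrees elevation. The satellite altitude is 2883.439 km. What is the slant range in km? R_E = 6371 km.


h = 2883.439 km, el = 19.3 deg
d = -R_E*sin(el) + sqrt((R_E*sin(el))^2 + 2*R_E*h + h^2)
d = -6371.0000*sin(0.3368485) + sqrt((6371.0000*0.3305144)^2 + 2*6371.0000*2883.439 + 2883.439^2)
d = 4929.1349 km

4929.1349 km


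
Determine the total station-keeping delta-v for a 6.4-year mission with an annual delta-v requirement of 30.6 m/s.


dV = rate * years = 30.6 * 6.4
dV = 195.8400 m/s

195.8400 m/s


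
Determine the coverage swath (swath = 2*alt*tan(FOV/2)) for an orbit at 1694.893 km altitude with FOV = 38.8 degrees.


FOV = 38.8 deg = 0.6771877 rad
swath = 2 * alt * tan(FOV/2) = 2 * 1694.893 * tan(0.3385939)
swath = 2 * 1694.893 * 0.3521556
swath = 1193.7321 km

1193.7321 km


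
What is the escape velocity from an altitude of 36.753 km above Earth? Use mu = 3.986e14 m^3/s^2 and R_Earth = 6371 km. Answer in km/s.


r = 6371.0 + 36.753 = 6407.7530 km = 6.407753e+06 m
v_esc = sqrt(2*mu/r) = sqrt(2*3.986e14 / 6.407753e+06)
v_esc = 11154.0032 m/s = 11.1540 km/s

11.1540 km/s


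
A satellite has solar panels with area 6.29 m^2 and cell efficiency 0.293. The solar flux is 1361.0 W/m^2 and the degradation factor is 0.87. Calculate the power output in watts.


P = area * eta * S * degradation
P = 6.29 * 0.293 * 1361.0 * 0.87
P = 2182.2055 W

2182.2055 W


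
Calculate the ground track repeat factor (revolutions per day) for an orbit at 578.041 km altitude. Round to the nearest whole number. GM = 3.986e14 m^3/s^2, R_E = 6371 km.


r = 6.949041e+06 m
T = 2*pi*sqrt(r^3/mu) = 5764.9897 s = 96.0832 min
revs/day = 1440 / 96.0832 = 14.9870
Rounded: 15 revolutions per day

15 revolutions per day


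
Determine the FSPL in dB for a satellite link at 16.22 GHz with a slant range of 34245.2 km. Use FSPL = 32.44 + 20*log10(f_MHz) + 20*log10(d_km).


f = 16.22 GHz = 16220.0000 MHz
d = 34245.2 km
FSPL = 32.44 + 20*log10(16220.0000) + 20*log10(34245.2)
FSPL = 32.44 + 84.2010 + 90.6920
FSPL = 207.3330 dB

207.3330 dB


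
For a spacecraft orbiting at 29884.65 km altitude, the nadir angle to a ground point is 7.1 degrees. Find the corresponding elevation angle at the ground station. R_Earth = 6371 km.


r = R_E + alt = 36255.6500 km
Law of sines in the satellite / Earth-center / ground-point triangle:
  sin(nadir)/R_E = sin(90 + el)/r  =>  cos(el) = (r/R_E)*sin(nadir)
cos(el) = (36255.6500 / 6371.0000) * sin(7.1 deg) = 0.7033828
el = arccos(0.7033828) = 45.3010 deg
(Earth-central angle = 90 - nadir - el = 37.5990 deg)

45.3010 degrees


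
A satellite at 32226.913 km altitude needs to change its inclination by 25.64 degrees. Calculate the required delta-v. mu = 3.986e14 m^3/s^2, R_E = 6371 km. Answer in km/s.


r = 38597.9130 km = 3.8597913e+07 m
V = sqrt(mu/r) = 3213.5624 m/s
di = 25.64 deg = 0.4475024 rad
dV = 2*V*sin(di/2) = 2*3213.5624*sin(0.2237512)
dV = 1426.1075 m/s = 1.4261 km/s

1.4261 km/s


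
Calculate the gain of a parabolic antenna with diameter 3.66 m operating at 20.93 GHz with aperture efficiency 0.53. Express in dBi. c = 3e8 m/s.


lambda = c/f = 3e8 / 2.093e+10 = 0.01433349 m
G = eta*(pi*D/lambda)^2 = 0.53*(pi*3.66/0.01433349)^2
G = 341062.3130 (linear)
G = 10*log10(341062.3130) = 55.3283 dBi

55.3283 dBi


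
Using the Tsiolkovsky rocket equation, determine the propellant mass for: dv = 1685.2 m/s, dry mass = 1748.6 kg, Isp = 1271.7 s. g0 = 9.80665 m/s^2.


ve = Isp * g0 = 1271.7 * 9.80665 = 12471.116805 m/s
mass ratio = exp(dv/ve) = exp(1685.2/12471.116805) = 1.14468356
m_prop = m_dry * (mr - 1) = 1748.6 * (1.14468356 - 1)
m_prop = 252.9937 kg

252.9937 kg


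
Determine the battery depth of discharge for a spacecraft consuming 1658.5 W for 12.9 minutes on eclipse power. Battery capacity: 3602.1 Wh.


E_used = P * t / 60 = 1658.5 * 12.9 / 60 = 356.5775 Wh
DOD = E_used / E_total * 100 = 356.5775 / 3602.1 * 100
DOD = 9.8992 %

9.8992 %


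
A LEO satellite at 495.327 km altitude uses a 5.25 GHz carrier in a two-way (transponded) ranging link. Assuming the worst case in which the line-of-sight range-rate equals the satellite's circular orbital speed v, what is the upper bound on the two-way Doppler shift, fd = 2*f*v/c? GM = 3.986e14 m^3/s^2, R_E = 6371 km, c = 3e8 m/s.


r = 6.866327e+06 m
v = sqrt(mu/r) = 7619.1479 m/s (worst-case radial velocity)
f = 5.25 GHz = 5.25e+09 Hz
fd = 2*f*v/c = 2*5.25e+09*7619.1479/3.0e+08
fd = 266670.1777 Hz

266670.1777 Hz


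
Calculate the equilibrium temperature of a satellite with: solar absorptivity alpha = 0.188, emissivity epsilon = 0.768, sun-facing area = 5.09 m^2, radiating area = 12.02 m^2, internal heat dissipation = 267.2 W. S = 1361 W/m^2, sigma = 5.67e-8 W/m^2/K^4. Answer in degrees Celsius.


Numerator = alpha*S*A_sun + Q_int = 0.188*1361*5.09 + 267.2 = 1569.5681 W
Denominator = eps*sigma*A_rad = 0.768*5.67e-8*12.02 = 5.2341811e-07 W/K^4
T^4 = 2.998689e+09 K^4
T = 234.0092 K = -39.1408 C

-39.1408 degrees Celsius


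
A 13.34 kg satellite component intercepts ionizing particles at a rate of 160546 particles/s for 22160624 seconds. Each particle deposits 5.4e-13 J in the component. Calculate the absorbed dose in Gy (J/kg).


Total energy deposited = rate * time * E_per
  = 160546 * 22160624 * 5.4e-13 = 1.9212 J
Dose = E_total / mass = 1.9212 / 13.34
Dose = 0.1440189 Gy

0.1440 Gy


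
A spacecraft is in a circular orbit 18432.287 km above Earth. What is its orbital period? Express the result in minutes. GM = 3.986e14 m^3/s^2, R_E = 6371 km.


r = 24803.2870 km = 2.4803287e+07 m
T = 2*pi*sqrt(r^3/mu) = 2*pi*sqrt(1.5259058e+22 / 3.986e14)
T = 38875.4187 s = 647.9236 min

647.9236 minutes


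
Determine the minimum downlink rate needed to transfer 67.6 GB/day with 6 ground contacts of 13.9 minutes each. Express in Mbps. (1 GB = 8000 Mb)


total contact time = 6 * 13.9 * 60 = 5004.0000 s
data = 67.6 GB = 540800.0000 Mb
rate = 540800.0000 / 5004.0000 = 108.0735 Mbps

108.0735 Mbps


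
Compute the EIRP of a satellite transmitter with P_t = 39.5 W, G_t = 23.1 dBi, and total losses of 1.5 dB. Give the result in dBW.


Pt = 39.5 W = 15.9660 dBW
EIRP = Pt_dBW + Gt - losses = 15.9660 + 23.1 - 1.5 = 37.5660 dBW

37.5660 dBW


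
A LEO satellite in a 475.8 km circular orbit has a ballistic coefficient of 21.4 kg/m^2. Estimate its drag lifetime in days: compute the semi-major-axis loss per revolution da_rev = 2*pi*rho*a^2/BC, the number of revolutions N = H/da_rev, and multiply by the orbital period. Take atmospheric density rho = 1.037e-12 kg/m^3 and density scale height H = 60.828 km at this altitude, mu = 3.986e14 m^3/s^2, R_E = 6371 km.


a = R_E + alt = 6846.8000 km = 6.8468e+06 m
da_rev = 2*pi*rho*a^2/BC = 2*pi*1.037e-12*(6.8468e+06)^2/21.4 = 14.273160 m per revolution
N = H/da_rev = 60828.0000 m / 14.273160 m = 4261.7052 revolutions
P = 2*pi*sqrt(a^3/mu) = 5638.2287 s
lifetime = N*P = 4261.7052 * 5638.2287 = 2.4028468e+07 s = 278.1073 days

278.1073 days


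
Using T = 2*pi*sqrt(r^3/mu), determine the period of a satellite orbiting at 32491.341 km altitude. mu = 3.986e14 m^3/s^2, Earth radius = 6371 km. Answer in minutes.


r = 38862.3410 km = 3.8862341e+07 m
T = 2*pi*sqrt(r^3/mu) = 2*pi*sqrt(5.8693077e+22 / 3.986e14)
T = 76243.8219 s = 1270.7304 min

1270.7304 minutes


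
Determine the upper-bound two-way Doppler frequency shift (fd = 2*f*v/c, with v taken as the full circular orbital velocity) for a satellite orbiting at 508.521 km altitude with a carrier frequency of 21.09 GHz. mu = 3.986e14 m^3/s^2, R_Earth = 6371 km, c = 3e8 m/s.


r = 6.879521e+06 m
v = sqrt(mu/r) = 7611.8382 m/s (worst-case radial velocity)
f = 21.09 GHz = 2.109e+10 Hz
fd = 2*f*v/c = 2*2.109e+10*7611.8382/3.0e+08
fd = 1.0702244e+06 Hz

1.0702e+06 Hz


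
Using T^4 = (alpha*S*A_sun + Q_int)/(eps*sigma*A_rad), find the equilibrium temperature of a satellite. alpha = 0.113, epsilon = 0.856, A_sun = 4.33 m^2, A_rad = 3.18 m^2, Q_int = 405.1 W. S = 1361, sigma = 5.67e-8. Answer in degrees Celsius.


Numerator = alpha*S*A_sun + Q_int = 0.113*1361*4.33 + 405.1 = 1071.0237 W
Denominator = eps*sigma*A_rad = 0.856*5.67e-8*3.18 = 1.5434194e-07 W/K^4
T^4 = 6.9392915e+09 K^4
T = 288.6216 K = 15.4716 C

15.4716 degrees Celsius


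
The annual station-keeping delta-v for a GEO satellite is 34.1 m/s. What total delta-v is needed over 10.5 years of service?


dV = rate * years = 34.1 * 10.5
dV = 358.0500 m/s

358.0500 m/s


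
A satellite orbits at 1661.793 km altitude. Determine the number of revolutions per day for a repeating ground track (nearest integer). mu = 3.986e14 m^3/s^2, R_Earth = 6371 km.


r = 8.032793e+06 m
T = 2*pi*sqrt(r^3/mu) = 7164.9157 s = 119.4153 min
revs/day = 1440 / 119.4153 = 12.0588
Rounded: 12 revolutions per day

12 revolutions per day


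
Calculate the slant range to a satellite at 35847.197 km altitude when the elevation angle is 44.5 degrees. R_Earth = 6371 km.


h = 35847.197 km, el = 44.5 deg
d = -R_E*sin(el) + sqrt((R_E*sin(el))^2 + 2*R_E*h + h^2)
d = -6371.0000*sin(0.7766715) + sqrt((6371.0000*0.7009093)^2 + 2*6371.0000*35847.197 + 35847.197^2)
d = 37507.4405 km

37507.4405 km


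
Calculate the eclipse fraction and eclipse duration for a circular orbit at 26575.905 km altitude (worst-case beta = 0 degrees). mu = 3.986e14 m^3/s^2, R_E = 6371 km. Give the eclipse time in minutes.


r = 32946.9050 km
T = 991.9320 min
Eclipse fraction = arcsin(R_E/r)/pi = arcsin(6371.0000/32946.9050)/pi
= arcsin(0.1933717)/pi = 0.06194233
Eclipse duration = 0.06194233 * 991.9320 = 61.4426 min

61.4426 minutes


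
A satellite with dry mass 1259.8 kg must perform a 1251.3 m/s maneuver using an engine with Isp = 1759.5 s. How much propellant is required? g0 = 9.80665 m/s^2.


ve = Isp * g0 = 1759.5 * 9.80665 = 17254.800675 m/s
mass ratio = exp(dv/ve) = exp(1251.3/17254.800675) = 1.07521318
m_prop = m_dry * (mr - 1) = 1259.8 * (1.07521318 - 1)
m_prop = 94.7536 kg

94.7536 kg


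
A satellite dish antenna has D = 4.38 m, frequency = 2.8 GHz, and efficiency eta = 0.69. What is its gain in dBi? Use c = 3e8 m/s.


lambda = c/f = 3e8 / 2.8e+09 = 0.1071429 m
G = eta*(pi*D/lambda)^2 = 0.69*(pi*4.38/0.1071429)^2
G = 11380.7428 (linear)
G = 10*log10(11380.7428) = 40.5617 dBi

40.5617 dBi


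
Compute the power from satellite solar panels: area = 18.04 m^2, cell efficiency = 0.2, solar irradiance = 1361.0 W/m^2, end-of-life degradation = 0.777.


P = area * eta * S * degradation
P = 18.04 * 0.2 * 1361.0 * 0.777
P = 3815.4492 W

3815.4492 W


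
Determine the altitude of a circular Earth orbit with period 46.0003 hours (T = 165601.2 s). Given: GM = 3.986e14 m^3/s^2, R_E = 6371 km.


T = 165601.2 s
r = (mu*T^2/(4*pi^2))^(1/3) = (3.986e14 * 165601.2^2 / (4*pi^2))^(1/3)
r = 6.5178071e+07 m = 65178.0714 km
alt = r - R_E = 65178.0714 - 6371 = 58807.0714 km

58807.0714 km


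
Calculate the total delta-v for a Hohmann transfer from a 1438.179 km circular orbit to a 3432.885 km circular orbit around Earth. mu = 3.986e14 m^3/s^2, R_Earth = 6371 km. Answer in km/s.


r1 = 7809.1790 km = 7.809179e+06 m
r2 = 9803.8850 km = 9.803885e+06 m
dv1 = sqrt(mu/r1)*(sqrt(2*r2/(r1+r2)) - 1) = 393.7091 m/s
dv2 = sqrt(mu/r2)*(1 - sqrt(2*r1/(r1+r2))) = 371.9096 m/s
total dv = |dv1| + |dv2| = 393.7091 + 371.9096 = 765.6187 m/s = 0.7656187 km/s

0.7656 km/s


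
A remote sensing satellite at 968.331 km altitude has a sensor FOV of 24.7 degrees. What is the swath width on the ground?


FOV = 24.7 deg = 0.4310963 rad
swath = 2 * alt * tan(FOV/2) = 2 * 968.331 * tan(0.2155482)
swath = 2 * 968.331 * 0.2189496
swath = 424.0313 km

424.0313 km


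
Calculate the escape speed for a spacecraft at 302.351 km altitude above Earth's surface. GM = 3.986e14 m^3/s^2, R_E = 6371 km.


r = 6371.0 + 302.351 = 6673.3510 km = 6.673351e+06 m
v_esc = sqrt(2*mu/r) = sqrt(2*3.986e14 / 6.673351e+06)
v_esc = 10929.7861 m/s = 10.9298 km/s

10.9298 km/s


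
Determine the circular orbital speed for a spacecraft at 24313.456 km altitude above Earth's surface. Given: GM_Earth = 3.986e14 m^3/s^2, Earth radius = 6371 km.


r = R_E + alt = 6371.0 + 24313.456 = 30684.4560 km = 3.0684456e+07 m
v = sqrt(mu/r) = sqrt(3.986e14 / 3.0684456e+07) = 3604.2046 m/s = 3.6042 km/s

3.6042 km/s


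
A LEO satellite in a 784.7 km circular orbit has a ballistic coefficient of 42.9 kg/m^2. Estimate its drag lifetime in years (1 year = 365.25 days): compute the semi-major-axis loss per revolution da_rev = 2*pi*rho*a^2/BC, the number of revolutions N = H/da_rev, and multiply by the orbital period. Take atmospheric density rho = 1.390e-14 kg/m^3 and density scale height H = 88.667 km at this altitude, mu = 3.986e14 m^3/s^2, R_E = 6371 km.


a = R_E + alt = 7155.7000 km = 7.1557e+06 m
da_rev = 2*pi*rho*a^2/BC = 2*pi*1.390e-14*(7.1557e+06)^2/42.9 = 0.104241734 m per revolution
N = H/da_rev = 88667.0000 m / 0.104241734 m = 850590.2277 revolutions
P = 2*pi*sqrt(a^3/mu) = 6024.0617 s
lifetime = N*P = 850590.2277 * 6024.0617 = 5.124008e+09 s = 59305.6479 days
years = 59305.6479 / 365.25 = 162.3700 years

162.3700 years


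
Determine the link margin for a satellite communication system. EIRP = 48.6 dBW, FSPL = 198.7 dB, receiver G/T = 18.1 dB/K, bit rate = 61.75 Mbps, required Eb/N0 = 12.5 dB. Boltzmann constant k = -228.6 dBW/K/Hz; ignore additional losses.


C/N0 = EIRP - FSPL + G/T - k = 48.6 - 198.7 + 18.1 - (-228.6)
C/N0 = 96.6000 dB-Hz
R_b = 61.75 Mbps = 6.175e+07 bps -> 10*log10(R_b) = 77.9064 dB-Hz
Eb/N0 = C/N0 - 10*log10(R_b) = 96.6000 - 77.9064 = 18.6936 dB
Margin = Eb/N0 - Eb/N0_req = 18.6936 - 12.5 = 6.1936 dB (link closes)

6.1936 dB


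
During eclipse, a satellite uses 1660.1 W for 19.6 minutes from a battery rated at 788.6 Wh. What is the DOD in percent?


E_used = P * t / 60 = 1660.1 * 19.6 / 60 = 542.2993 Wh
DOD = E_used / E_total * 100 = 542.2993 / 788.6 * 100
DOD = 68.7674 %

68.7674 %


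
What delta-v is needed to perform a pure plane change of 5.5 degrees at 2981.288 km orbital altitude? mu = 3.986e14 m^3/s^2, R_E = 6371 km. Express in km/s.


r = 9352.2880 km = 9.352288e+06 m
V = sqrt(mu/r) = 6528.4444 m/s
di = 5.5 deg = 0.09599311 rad
dV = 2*V*sin(di/2) = 2*6528.4444*sin(0.04799655)
dV = 626.4451 m/s = 0.6264451 km/s

0.6264 km/s


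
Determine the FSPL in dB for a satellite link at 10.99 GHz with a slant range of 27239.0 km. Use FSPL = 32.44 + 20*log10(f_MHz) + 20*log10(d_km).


f = 10.99 GHz = 10990.0000 MHz
d = 27239.0 km
FSPL = 32.44 + 20*log10(10990.0000) + 20*log10(27239.0)
FSPL = 32.44 + 80.8200 + 88.7038
FSPL = 201.9638 dB

201.9638 dB


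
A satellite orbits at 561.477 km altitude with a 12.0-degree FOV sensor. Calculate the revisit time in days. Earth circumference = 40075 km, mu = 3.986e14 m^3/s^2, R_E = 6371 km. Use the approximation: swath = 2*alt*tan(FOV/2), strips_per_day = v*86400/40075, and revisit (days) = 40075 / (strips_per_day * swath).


swath = 2*561.477*tan(0.1047198) = 118.0272 km
v = sqrt(mu/r) = 7582.7097 m/s = 7.5827 km/s
strips/day = v*86400/40075 = 7.5827*86400/40075 = 16.3480
coverage/day = strips * swath = 16.3480 * 118.0272 = 1929.5091 km
revisit = 40075 / 1929.5091 = 20.7695 days

20.7695 days


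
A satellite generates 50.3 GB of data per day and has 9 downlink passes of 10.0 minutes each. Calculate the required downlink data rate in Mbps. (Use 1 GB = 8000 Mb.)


total contact time = 9 * 10.0 * 60 = 5400.0000 s
data = 50.3 GB = 402400.0000 Mb
rate = 402400.0000 / 5400.0000 = 74.5185 Mbps

74.5185 Mbps


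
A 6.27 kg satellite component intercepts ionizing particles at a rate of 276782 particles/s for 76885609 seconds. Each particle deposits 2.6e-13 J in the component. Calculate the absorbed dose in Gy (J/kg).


Total energy deposited = rate * time * E_per
  = 276782 * 76885609 * 2.6e-13 = 5.5329 J
Dose = E_total / mass = 5.5329 / 6.27
Dose = 0.8824472 Gy

0.8824 Gy


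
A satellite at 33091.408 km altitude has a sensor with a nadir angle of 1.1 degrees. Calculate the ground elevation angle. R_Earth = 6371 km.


r = R_E + alt = 39462.4080 km
Law of sines in the satellite / Earth-center / ground-point triangle:
  sin(nadir)/R_E = sin(90 + el)/r  =>  cos(el) = (r/R_E)*sin(nadir)
cos(el) = (39462.4080 / 6371.0000) * sin(1.1 deg) = 0.1189103
el = arccos(0.1189103) = 83.1708 deg
(Earth-central angle = 90 - nadir - el = 5.7292 deg)

83.1708 degrees


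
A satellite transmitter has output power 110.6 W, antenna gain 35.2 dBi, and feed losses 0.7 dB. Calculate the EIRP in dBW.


Pt = 110.6 W = 20.4376 dBW
EIRP = Pt_dBW + Gt - losses = 20.4376 + 35.2 - 0.7 = 54.9376 dBW

54.9376 dBW


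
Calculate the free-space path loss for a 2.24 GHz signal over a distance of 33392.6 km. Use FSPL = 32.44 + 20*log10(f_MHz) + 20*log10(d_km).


f = 2.24 GHz = 2240.0000 MHz
d = 33392.6 km
FSPL = 32.44 + 20*log10(2240.0000) + 20*log10(33392.6)
FSPL = 32.44 + 67.0050 + 90.4730
FSPL = 189.9180 dB

189.9180 dB


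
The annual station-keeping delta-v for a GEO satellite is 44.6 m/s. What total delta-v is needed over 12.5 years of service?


dV = rate * years = 44.6 * 12.5
dV = 557.5000 m/s

557.5000 m/s


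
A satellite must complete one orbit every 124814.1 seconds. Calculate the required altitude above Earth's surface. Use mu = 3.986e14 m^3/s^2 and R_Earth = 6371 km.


T = 124814.1 s
r = (mu*T^2/(4*pi^2))^(1/3) = (3.986e14 * 124814.1^2 / (4*pi^2))^(1/3)
r = 5.3980258e+07 m = 53980.2575 km
alt = r - R_E = 53980.2575 - 6371 = 47609.2575 km

47609.2575 km


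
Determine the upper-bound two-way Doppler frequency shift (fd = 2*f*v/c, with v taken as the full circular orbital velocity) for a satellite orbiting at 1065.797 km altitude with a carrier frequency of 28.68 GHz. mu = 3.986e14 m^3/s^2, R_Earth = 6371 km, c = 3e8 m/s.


r = 7.436797e+06 m
v = sqrt(mu/r) = 7321.0890 m/s (worst-case radial velocity)
f = 28.68 GHz = 2.868e+10 Hz
fd = 2*f*v/c = 2*2.868e+10*7321.0890/3.0e+08
fd = 1.3997922e+06 Hz

1.3998e+06 Hz


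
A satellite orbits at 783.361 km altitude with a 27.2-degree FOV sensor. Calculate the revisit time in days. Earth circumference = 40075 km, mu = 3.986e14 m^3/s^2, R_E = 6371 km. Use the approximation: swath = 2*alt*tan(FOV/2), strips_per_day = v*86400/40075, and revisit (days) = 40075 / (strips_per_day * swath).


swath = 2*783.361*tan(0.2373648) = 379.0299 km
v = sqrt(mu/r) = 7464.1992 m/s = 7.4642 km/s
strips/day = v*86400/40075 = 7.4642*86400/40075 = 16.0925
coverage/day = strips * swath = 16.0925 * 379.0299 = 6099.5382 km
revisit = 40075 / 6099.5382 = 6.5702 days

6.5702 days


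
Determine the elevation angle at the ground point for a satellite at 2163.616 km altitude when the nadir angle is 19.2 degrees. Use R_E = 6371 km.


r = R_E + alt = 8534.6160 km
Law of sines in the satellite / Earth-center / ground-point triangle:
  sin(nadir)/R_E = sin(90 + el)/r  =>  cos(el) = (r/R_E)*sin(nadir)
cos(el) = (8534.6160 / 6371.0000) * sin(19.2 deg) = 0.440551
el = arccos(0.440551) = 63.8610 deg
(Earth-central angle = 90 - nadir - el = 6.9390 deg)

63.8610 degrees


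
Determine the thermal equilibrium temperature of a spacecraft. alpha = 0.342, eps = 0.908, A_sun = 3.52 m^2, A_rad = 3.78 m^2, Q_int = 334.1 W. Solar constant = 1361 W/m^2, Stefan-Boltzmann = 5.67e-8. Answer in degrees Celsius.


Numerator = alpha*S*A_sun + Q_int = 0.342*1361*3.52 + 334.1 = 1972.5262 W
Denominator = eps*sigma*A_rad = 0.908*5.67e-8*3.78 = 1.9460801e-07 W/K^4
T^4 = 1.0135895e+10 K^4
T = 317.2967 K = 44.1467 C

44.1467 degrees Celsius


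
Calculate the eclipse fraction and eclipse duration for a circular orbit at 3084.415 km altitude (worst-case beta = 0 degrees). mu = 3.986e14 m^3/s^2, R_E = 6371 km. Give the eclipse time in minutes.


r = 9455.4150 km
T = 152.5039 min
Eclipse fraction = arcsin(R_E/r)/pi = arcsin(6371.0000/9455.4150)/pi
= arcsin(0.6737938)/pi = 0.2353364
Eclipse duration = 0.2353364 * 152.5039 = 35.8897 min

35.8897 minutes


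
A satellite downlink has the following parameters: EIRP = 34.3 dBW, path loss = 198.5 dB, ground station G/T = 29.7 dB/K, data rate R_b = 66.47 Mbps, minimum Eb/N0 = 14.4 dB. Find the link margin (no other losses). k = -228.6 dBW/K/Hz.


C/N0 = EIRP - FSPL + G/T - k = 34.3 - 198.5 + 29.7 - (-228.6)
C/N0 = 94.1000 dB-Hz
R_b = 66.47 Mbps = 6.647e+07 bps -> 10*log10(R_b) = 78.2263 dB-Hz
Eb/N0 = C/N0 - 10*log10(R_b) = 94.1000 - 78.2263 = 15.8737 dB
Margin = Eb/N0 - Eb/N0_req = 15.8737 - 14.4 = 1.4737 dB (link closes)

1.4737 dB


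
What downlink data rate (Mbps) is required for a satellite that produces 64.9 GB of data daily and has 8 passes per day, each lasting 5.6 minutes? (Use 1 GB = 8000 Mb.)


total contact time = 8 * 5.6 * 60 = 2688.0000 s
data = 64.9 GB = 519200.0000 Mb
rate = 519200.0000 / 2688.0000 = 193.1548 Mbps

193.1548 Mbps


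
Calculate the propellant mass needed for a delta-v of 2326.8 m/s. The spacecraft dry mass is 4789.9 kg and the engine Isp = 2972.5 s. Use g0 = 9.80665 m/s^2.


ve = Isp * g0 = 2972.5 * 9.80665 = 29150.267125 m/s
mass ratio = exp(dv/ve) = exp(2326.8/29150.267125) = 1.08309305
m_prop = m_dry * (mr - 1) = 4789.9 * (1.08309305 - 1)
m_prop = 398.0074 kg

398.0074 kg


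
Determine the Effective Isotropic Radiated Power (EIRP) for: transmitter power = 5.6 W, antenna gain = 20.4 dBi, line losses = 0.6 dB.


Pt = 5.6 W = 7.4819 dBW
EIRP = Pt_dBW + Gt - losses = 7.4819 + 20.4 - 0.6 = 27.2819 dBW

27.2819 dBW


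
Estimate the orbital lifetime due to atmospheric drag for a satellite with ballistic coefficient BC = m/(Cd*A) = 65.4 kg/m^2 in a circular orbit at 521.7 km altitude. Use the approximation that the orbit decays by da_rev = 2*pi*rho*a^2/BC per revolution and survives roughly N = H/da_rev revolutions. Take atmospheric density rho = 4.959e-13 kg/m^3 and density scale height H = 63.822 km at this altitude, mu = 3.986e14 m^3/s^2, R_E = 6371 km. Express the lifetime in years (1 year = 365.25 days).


a = R_E + alt = 6892.7000 km = 6.8927e+06 m
da_rev = 2*pi*rho*a^2/BC = 2*pi*4.959e-13*(6.8927e+06)^2/65.4 = 2.263471 m per revolution
N = H/da_rev = 63822.0000 m / 2.263471 m = 28196.5146 revolutions
P = 2*pi*sqrt(a^3/mu) = 5695.0204 s
lifetime = N*P = 28196.5146 * 5695.0204 = 1.6057973e+08 s = 1858.5617 days
years = 1858.5617 / 365.25 = 5.0885 years

5.0885 years


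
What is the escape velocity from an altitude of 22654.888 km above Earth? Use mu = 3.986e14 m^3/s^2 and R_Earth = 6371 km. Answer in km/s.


r = 6371.0 + 22654.888 = 29025.8880 km = 2.9025888e+07 m
v_esc = sqrt(2*mu/r) = sqrt(2*3.986e14 / 2.9025888e+07)
v_esc = 5240.7192 m/s = 5.2407 km/s

5.2407 km/s


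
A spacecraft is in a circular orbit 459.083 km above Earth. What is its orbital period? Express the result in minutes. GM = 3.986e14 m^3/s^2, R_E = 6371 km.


r = 6830.0830 km = 6.830083e+06 m
T = 2*pi*sqrt(r^3/mu) = 2*pi*sqrt(3.186236e+20 / 3.986e14)
T = 5617.5920 s = 93.6265 min

93.6265 minutes


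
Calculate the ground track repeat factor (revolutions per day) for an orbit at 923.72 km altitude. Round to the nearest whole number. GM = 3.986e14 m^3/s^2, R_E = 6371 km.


r = 7.29472e+06 m
T = 2*pi*sqrt(r^3/mu) = 6200.4636 s = 103.3411 min
revs/day = 1440 / 103.3411 = 13.9344
Rounded: 14 revolutions per day

14 revolutions per day


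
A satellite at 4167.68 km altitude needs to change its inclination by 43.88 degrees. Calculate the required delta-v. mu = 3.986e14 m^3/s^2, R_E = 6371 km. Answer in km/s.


r = 10538.6800 km = 1.053868e+07 m
V = sqrt(mu/r) = 6150.0060 m/s
di = 43.88 deg = 0.7658505 rad
dV = 2*V*sin(di/2) = 2*6150.0060*sin(0.3829252)
dV = 4595.7204 m/s = 4.5957 km/s

4.5957 km/s


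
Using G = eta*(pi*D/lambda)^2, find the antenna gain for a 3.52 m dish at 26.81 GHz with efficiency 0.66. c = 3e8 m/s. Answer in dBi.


lambda = c/f = 3e8 / 2.681e+10 = 0.01118985 m
G = eta*(pi*D/lambda)^2 = 0.66*(pi*3.52/0.01118985)^2
G = 644584.8983 (linear)
G = 10*log10(644584.8983) = 58.0928 dBi

58.0928 dBi


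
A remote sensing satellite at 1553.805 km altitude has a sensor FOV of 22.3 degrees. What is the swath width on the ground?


FOV = 22.3 deg = 0.3892084 rad
swath = 2 * alt * tan(FOV/2) = 2 * 1553.805 * tan(0.1946042)
swath = 2 * 1553.805 * 0.1970986
swath = 612.5056 km

612.5056 km


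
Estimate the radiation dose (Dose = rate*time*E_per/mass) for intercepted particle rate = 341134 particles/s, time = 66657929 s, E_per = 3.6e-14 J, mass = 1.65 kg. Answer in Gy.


Total energy deposited = rate * time * E_per
  = 341134 * 66657929 * 3.6e-14 = 0.8186143 J
Dose = E_total / mass = 0.8186143 / 1.65
Dose = 0.4961299 Gy

0.4961 Gy


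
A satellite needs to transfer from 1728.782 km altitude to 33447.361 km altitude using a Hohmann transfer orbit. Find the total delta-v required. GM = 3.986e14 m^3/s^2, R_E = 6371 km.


r1 = 8099.7820 km = 8.099782e+06 m
r2 = 39818.3610 km = 3.9818361e+07 m
dv1 = sqrt(mu/r1)*(sqrt(2*r2/(r1+r2)) - 1) = 2028.4749 m/s
dv2 = sqrt(mu/r2)*(1 - sqrt(2*r1/(r1+r2))) = 1324.3085 m/s
total dv = |dv1| + |dv2| = 2028.4749 + 1324.3085 = 3352.7834 m/s = 3.3528 km/s

3.3528 km/s


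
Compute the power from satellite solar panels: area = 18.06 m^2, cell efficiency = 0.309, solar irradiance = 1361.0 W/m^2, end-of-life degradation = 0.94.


P = area * eta * S * degradation
P = 18.06 * 0.309 * 1361.0 * 0.94
P = 7139.4080 W

7139.4080 W


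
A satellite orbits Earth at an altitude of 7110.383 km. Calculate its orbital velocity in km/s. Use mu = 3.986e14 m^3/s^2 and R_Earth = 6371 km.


r = R_E + alt = 6371.0 + 7110.383 = 13481.3830 km = 1.3481383e+07 m
v = sqrt(mu/r) = sqrt(3.986e14 / 1.3481383e+07) = 5437.5270 m/s = 5.4375 km/s

5.4375 km/s


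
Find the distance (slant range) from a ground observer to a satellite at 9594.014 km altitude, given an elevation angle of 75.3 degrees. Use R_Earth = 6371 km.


h = 9594.014 km, el = 75.3 deg
d = -R_E*sin(el) + sqrt((R_E*sin(el))^2 + 2*R_E*h + h^2)
d = -6371.0000*sin(1.3142) + sqrt((6371.0000*0.9672678)^2 + 2*6371.0000*9594.014 + 9594.014^2)
d = 9720.4833 km

9720.4833 km


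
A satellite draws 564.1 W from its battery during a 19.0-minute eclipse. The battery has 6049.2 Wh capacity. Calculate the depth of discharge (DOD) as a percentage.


E_used = P * t / 60 = 564.1 * 19.0 / 60 = 178.6317 Wh
DOD = E_used / E_total * 100 = 178.6317 / 6049.2 * 100
DOD = 2.9530 %

2.9530 %


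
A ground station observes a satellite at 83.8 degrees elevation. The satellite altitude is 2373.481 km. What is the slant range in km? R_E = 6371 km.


h = 2373.481 km, el = 83.8 deg
d = -R_E*sin(el) + sqrt((R_E*sin(el))^2 + 2*R_E*h + h^2)
d = -6371.0000*sin(1.4626) + sqrt((6371.0000*0.994151)^2 + 2*6371.0000*2373.481 + 2373.481^2)
d = 2383.6329 km

2383.6329 km


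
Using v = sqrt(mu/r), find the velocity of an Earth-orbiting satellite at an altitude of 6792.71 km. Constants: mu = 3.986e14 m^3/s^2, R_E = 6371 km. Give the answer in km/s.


r = R_E + alt = 6371.0 + 6792.71 = 13163.7100 km = 1.316371e+07 m
v = sqrt(mu/r) = sqrt(3.986e14 / 1.316371e+07) = 5502.7463 m/s = 5.5027 km/s

5.5027 km/s


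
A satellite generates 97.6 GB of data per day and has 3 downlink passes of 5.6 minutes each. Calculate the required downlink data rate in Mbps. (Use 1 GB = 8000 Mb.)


total contact time = 3 * 5.6 * 60 = 1008.0000 s
data = 97.6 GB = 780800.0000 Mb
rate = 780800.0000 / 1008.0000 = 774.6032 Mbps

774.6032 Mbps


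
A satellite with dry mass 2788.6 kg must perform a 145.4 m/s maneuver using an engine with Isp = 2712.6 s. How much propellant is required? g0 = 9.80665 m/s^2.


ve = Isp * g0 = 2712.6 * 9.80665 = 26601.518790 m/s
mass ratio = exp(dv/ve) = exp(145.4/26601.518790) = 1.00548082
m_prop = m_dry * (mr - 1) = 2788.6 * (1.00548082 - 1)
m_prop = 15.2838 kg

15.2838 kg


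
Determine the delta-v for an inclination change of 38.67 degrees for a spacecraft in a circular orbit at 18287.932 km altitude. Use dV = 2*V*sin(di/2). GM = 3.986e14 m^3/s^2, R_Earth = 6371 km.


r = 24658.9320 km = 2.4658932e+07 m
V = sqrt(mu/r) = 4020.5134 m/s
di = 38.67 deg = 0.6749188 rad
dV = 2*V*sin(di/2) = 2*4020.5134*sin(0.3374594)
dV = 2662.3105 m/s = 2.6623 km/s

2.6623 km/s


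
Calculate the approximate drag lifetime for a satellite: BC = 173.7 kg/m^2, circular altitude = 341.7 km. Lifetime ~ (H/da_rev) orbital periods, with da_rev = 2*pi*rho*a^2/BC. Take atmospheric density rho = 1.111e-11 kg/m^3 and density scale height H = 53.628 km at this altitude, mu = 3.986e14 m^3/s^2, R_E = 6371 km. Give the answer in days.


a = R_E + alt = 6712.7000 km = 6.7127e+06 m
da_rev = 2*pi*rho*a^2/BC = 2*pi*1.111e-11*(6.7127e+06)^2/173.7 = 18.108755 m per revolution
N = H/da_rev = 53628.0000 m / 18.108755 m = 2961.4405 revolutions
P = 2*pi*sqrt(a^3/mu) = 5473.3986 s
lifetime = N*P = 2961.4405 * 5473.3986 = 1.6209144e+07 s = 187.6058 days

187.6058 days


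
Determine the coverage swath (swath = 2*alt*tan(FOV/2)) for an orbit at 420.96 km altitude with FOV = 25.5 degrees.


FOV = 25.5 deg = 0.445059 rad
swath = 2 * alt * tan(FOV/2) = 2 * 420.96 * tan(0.2225295)
swath = 2 * 420.96 * 0.2262769
swath = 190.5070 km

190.5070 km


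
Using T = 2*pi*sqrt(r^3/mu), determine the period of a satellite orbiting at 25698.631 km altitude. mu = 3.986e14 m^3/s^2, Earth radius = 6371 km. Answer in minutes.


r = 32069.6310 km = 3.2069631e+07 m
T = 2*pi*sqrt(r^3/mu) = 2*pi*sqrt(3.2982372e+22 / 3.986e14)
T = 57154.7284 s = 952.5788 min

952.5788 minutes


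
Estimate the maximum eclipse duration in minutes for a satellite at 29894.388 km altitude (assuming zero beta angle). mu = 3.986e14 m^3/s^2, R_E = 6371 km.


r = 36265.3880 km
T = 1145.5089 min
Eclipse fraction = arcsin(R_E/r)/pi = arcsin(6371.0000/36265.3880)/pi
= arcsin(0.1756771)/pi = 0.05621148
Eclipse duration = 0.05621148 * 1145.5089 = 64.3908 min

64.3908 minutes


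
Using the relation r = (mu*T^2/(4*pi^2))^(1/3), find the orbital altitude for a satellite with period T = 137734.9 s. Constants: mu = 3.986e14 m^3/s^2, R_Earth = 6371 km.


T = 137734.9 s
r = (mu*T^2/(4*pi^2))^(1/3) = (3.986e14 * 137734.9^2 / (4*pi^2))^(1/3)
r = 5.7644143e+07 m = 57644.1427 km
alt = r - R_E = 57644.1427 - 6371 = 51273.1427 km

51273.1427 km


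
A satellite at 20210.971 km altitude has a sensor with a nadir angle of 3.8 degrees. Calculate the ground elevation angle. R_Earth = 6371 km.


r = R_E + alt = 26581.9710 km
Law of sines in the satellite / Earth-center / ground-point triangle:
  sin(nadir)/R_E = sin(90 + el)/r  =>  cos(el) = (r/R_E)*sin(nadir)
cos(el) = (26581.9710 / 6371.0000) * sin(3.8 deg) = 0.2765172
el = arccos(0.2765172) = 73.9476 deg
(Earth-central angle = 90 - nadir - el = 12.2524 deg)

73.9476 degrees


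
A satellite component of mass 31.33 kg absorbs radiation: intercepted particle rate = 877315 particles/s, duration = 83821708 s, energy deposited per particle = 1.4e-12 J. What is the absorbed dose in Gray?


Total energy deposited = rate * time * E_per
  = 877315 * 83821708 * 1.4e-12 = 102.9533 J
Dose = E_total / mass = 102.9533 / 31.33
Dose = 3.2861 Gy

3.2861 Gy


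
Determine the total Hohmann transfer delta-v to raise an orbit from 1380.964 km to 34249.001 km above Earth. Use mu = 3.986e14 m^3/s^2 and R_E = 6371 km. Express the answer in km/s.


r1 = 7751.9640 km = 7.751964e+06 m
r2 = 40620.0010 km = 4.0620001e+07 m
dv1 = sqrt(mu/r1)*(sqrt(2*r2/(r1+r2)) - 1) = 2122.1715 m/s
dv2 = sqrt(mu/r2)*(1 - sqrt(2*r1/(r1+r2))) = 1359.0896 m/s
total dv = |dv1| + |dv2| = 2122.1715 + 1359.0896 = 3481.2610 m/s = 3.4813 km/s

3.4813 km/s


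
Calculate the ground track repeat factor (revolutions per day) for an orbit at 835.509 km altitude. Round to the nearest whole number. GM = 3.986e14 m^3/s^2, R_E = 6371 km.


r = 7.206509e+06 m
T = 2*pi*sqrt(r^3/mu) = 6088.3361 s = 101.4723 min
revs/day = 1440 / 101.4723 = 14.1911
Rounded: 14 revolutions per day

14 revolutions per day


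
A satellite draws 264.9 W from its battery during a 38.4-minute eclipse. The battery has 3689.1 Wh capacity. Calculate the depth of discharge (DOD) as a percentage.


E_used = P * t / 60 = 264.9 * 38.4 / 60 = 169.5360 Wh
DOD = E_used / E_total * 100 = 169.5360 / 3689.1 * 100
DOD = 4.5956 %

4.5956 %


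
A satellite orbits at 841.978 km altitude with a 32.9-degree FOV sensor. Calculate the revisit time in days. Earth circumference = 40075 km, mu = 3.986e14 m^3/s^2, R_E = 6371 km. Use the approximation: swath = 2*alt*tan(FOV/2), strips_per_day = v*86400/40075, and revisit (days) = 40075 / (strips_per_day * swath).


swath = 2*841.978*tan(0.2871067) = 497.2124 km
v = sqrt(mu/r) = 7433.8081 m/s = 7.4338 km/s
strips/day = v*86400/40075 = 7.4338*86400/40075 = 16.0270
coverage/day = strips * swath = 16.0270 * 497.2124 = 7968.8112 km
revisit = 40075 / 7968.8112 = 5.0290 days

5.0290 days


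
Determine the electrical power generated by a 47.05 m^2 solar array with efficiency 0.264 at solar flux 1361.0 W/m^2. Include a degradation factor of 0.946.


P = area * eta * S * degradation
P = 47.05 * 0.264 * 1361.0 * 0.946
P = 15992.3695 W

15992.3695 W


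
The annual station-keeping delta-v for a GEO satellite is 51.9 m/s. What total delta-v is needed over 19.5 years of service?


dV = rate * years = 51.9 * 19.5
dV = 1012.0500 m/s

1012.0500 m/s


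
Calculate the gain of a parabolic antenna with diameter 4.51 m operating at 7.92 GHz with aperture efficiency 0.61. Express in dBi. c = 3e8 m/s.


lambda = c/f = 3e8 / 7.92e+09 = 0.03787879 m
G = eta*(pi*D/lambda)^2 = 0.61*(pi*4.51/0.03787879)^2
G = 85347.4437 (linear)
G = 10*log10(85347.4437) = 49.3119 dBi

49.3119 dBi


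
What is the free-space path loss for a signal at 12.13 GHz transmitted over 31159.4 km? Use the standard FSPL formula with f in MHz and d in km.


f = 12.13 GHz = 12130.0000 MHz
d = 31159.4 km
FSPL = 32.44 + 20*log10(12130.0000) + 20*log10(31159.4)
FSPL = 32.44 + 81.6772 + 89.8718
FSPL = 203.9890 dB

203.9890 dB


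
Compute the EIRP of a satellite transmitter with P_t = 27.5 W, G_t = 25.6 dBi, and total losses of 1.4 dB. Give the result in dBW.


Pt = 27.5 W = 14.3933 dBW
EIRP = Pt_dBW + Gt - losses = 14.3933 + 25.6 - 1.4 = 38.5933 dBW

38.5933 dBW


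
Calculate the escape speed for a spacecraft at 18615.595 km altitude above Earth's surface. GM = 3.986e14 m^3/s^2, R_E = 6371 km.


r = 6371.0 + 18615.595 = 24986.5950 km = 2.4986595e+07 m
v_esc = sqrt(2*mu/r) = sqrt(2*3.986e14 / 2.4986595e+07)
v_esc = 5648.4606 m/s = 5.6485 km/s

5.6485 km/s
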